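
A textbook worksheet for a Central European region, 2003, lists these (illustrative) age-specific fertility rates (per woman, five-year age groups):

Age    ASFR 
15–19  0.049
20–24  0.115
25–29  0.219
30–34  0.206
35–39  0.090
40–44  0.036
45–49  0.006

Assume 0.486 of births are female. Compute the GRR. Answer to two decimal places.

1.75

Proportion female at birth = 0.486.
Sum of ASFRs = 0.049 + 0.115 + 0.219 + 0.206 + 0.090 + 0.036 + 0.006 = 0.721
TFR = 5 × 0.721 = 3.605
GRR = 0.486 × 3.605 = 1.75203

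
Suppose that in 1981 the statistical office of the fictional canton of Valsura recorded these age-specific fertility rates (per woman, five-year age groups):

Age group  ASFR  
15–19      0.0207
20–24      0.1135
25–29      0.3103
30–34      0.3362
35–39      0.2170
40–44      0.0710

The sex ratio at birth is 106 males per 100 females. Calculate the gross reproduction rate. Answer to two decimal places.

Proportion female at birth = 100 / (100 + 106) = 0.48544.
Sum of ASFRs = 0.0207 + 0.1135 + 0.3103 + 0.3362 + 0.2170 + 0.0710 = 1.0687
TFR = 5 × 1.0687 = 5.3435
GRR = 0.48544 × 5.3435 = 2.59395

2.59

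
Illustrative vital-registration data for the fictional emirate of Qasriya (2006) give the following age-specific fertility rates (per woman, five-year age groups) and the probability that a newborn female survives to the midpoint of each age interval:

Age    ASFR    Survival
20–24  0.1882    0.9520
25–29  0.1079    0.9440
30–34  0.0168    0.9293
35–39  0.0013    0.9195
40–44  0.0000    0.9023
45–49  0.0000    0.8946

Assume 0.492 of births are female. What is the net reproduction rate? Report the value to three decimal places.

0.733

Proportion female at birth = 0.492.
Weighting each age-specific rate by interval width and survival:
  20–24: 5 × 0.1882 × 0.9520 = 0.89583
  25–29: 5 × 0.1079 × 0.9440 = 0.50929
  30–34: 5 × 0.0168 × 0.9293 = 0.07806
  35–39: 5 × 0.0013 × 0.9195 = 0.00598
  40–44: 5 × 0.0000 × 0.9023 = 0.00000
  45–49: 5 × 0.0000 × 0.8946 = 0.00000
Sum = 1.48916
NRR = 0.492 × 1.48916 = 0.73267
With NRR below 1 the population is below replacement fertility.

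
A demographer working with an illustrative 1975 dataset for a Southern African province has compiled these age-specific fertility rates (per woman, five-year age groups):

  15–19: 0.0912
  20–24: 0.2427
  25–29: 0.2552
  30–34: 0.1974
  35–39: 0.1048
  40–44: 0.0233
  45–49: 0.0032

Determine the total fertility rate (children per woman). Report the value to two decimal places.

Sum of ASFRs = 0.0912 + 0.2427 + 0.2552 + 0.1974 + 0.1048 + 0.0233 + 0.0032 = 0.9178
TFR = 5 × 0.9178 = 4.589

4.59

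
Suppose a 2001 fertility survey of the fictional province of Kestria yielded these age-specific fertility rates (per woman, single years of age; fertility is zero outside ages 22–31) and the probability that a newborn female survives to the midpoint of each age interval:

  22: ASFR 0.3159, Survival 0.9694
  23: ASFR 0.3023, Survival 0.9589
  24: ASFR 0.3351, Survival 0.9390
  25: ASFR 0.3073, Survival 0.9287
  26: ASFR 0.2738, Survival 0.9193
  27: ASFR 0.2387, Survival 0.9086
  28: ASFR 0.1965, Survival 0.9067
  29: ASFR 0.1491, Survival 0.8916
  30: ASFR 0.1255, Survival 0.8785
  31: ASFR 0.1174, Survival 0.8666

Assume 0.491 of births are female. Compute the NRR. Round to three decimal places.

1.074

Proportion female at birth = 0.491.
Survival-weighted fertility by age (1·fₓ·Sₓ):
  22: 1 × 0.3159 × 0.9694 = 0.30623
  23: 1 × 0.3023 × 0.9589 = 0.28988
  24: 1 × 0.3351 × 0.9390 = 0.31466
  25: 1 × 0.3073 × 0.9287 = 0.28539
  26: 1 × 0.2738 × 0.9193 = 0.25170
  27: 1 × 0.2387 × 0.9086 = 0.21688
  28: 1 × 0.1965 × 0.9067 = 0.17817
  29: 1 × 0.1491 × 0.8916 = 0.13294
  30: 1 × 0.1255 × 0.8785 = 0.11025
  31: 1 × 0.1174 × 0.8666 = 0.10174
Sum = 2.18784
NRR = 0.491 × 2.18784 = 1.07423
NRR > 1, so each generation more than replaces itself.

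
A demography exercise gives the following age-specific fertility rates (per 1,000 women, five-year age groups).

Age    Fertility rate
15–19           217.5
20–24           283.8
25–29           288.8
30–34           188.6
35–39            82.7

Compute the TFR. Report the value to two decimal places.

Sum of ASFRs = 217.5 + 283.8 + 288.8 + 188.6 + 82.7 = 1061.4
TFR = 5 × 1061.4 / 1000 = 5.307

5.31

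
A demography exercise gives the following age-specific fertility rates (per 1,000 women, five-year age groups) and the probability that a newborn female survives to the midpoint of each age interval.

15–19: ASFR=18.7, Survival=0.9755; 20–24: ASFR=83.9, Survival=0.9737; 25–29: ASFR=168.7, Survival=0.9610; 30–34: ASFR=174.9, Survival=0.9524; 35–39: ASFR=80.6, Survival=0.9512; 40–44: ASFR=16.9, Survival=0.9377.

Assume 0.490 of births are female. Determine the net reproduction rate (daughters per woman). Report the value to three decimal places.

Proportion female at birth = 0.490.
Survival-weighted fertility by age (5·fₓ·Sₓ):
  15–19: 5 × 18.7/1000 × 0.9755 = 0.09121
  20–24: 5 × 83.9/1000 × 0.9737 = 0.40847
  25–29: 5 × 168.7/1000 × 0.9610 = 0.81060
  30–34: 5 × 174.9/1000 × 0.9524 = 0.83287
  35–39: 5 × 80.6/1000 × 0.9512 = 0.38333
  40–44: 5 × 16.9/1000 × 0.9377 = 0.07924
Sum = 2.60572
NRR = 0.490 × 2.60572 = 1.27680

1.277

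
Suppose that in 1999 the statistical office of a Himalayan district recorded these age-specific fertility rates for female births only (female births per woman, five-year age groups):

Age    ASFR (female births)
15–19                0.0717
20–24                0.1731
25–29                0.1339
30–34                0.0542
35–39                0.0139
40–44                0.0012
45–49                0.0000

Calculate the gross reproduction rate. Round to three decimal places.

2.240

Sum of female ASFRs = 0.0717 + 0.1731 + 0.1339 + 0.0542 + 0.0139 + 0.0012 + 0.0000 = 0.4480
GRR = 5 × 0.4480 = 2.24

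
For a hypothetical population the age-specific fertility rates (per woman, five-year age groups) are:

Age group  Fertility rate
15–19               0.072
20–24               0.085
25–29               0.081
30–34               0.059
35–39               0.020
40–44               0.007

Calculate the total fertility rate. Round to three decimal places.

1.620

Sum of ASFRs = 0.072 + 0.085 + 0.081 + 0.059 + 0.020 + 0.007 = 0.324
TFR = 5 × 0.324 = 1.62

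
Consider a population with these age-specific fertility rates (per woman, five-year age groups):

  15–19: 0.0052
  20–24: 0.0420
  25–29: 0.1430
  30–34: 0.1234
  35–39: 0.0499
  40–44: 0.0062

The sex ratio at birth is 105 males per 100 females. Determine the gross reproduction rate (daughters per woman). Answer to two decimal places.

0.90

Proportion female at birth = 100 / (100 + 105) = 0.48780.
Sum of ASFRs = 0.0052 + 0.0420 + 0.1430 + 0.1234 + 0.0499 + 0.0062 = 0.3697
TFR = 5 × 0.3697 = 1.8485
GRR = 0.48780 × 1.8485 = 0.90170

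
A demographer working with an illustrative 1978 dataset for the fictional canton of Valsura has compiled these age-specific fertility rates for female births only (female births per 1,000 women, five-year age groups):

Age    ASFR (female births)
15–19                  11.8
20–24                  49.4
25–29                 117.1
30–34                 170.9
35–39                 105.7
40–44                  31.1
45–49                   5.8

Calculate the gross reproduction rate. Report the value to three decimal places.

2.459

Sum of female ASFRs = 11.8 + 49.4 + 117.1 + 170.9 + 105.7 + 31.1 + 5.8 = 491.8
GRR = 5 × 491.8 / 1000 = 2.459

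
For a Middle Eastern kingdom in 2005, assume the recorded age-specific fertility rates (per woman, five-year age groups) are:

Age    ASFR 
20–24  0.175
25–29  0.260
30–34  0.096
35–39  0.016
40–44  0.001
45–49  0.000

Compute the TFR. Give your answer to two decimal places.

Sum of ASFRs = 0.175 + 0.260 + 0.096 + 0.016 + 0.001 + 0.000 = 0.548
TFR = 5 × 0.548 = 2.74

2.74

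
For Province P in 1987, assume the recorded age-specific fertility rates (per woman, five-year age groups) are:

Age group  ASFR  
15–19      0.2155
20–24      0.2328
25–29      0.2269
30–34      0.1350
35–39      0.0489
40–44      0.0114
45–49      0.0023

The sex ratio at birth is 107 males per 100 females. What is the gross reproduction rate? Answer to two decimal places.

2.11

Proportion female at birth = 100 / (100 + 107) = 0.48309.
Sum of ASFRs = 0.2155 + 0.2328 + 0.2269 + 0.1350 + 0.0489 + 0.0114 + 0.0023 = 0.8728
TFR = 5 × 0.8728 = 4.364
GRR = 0.48309 × 4.364 = 2.10820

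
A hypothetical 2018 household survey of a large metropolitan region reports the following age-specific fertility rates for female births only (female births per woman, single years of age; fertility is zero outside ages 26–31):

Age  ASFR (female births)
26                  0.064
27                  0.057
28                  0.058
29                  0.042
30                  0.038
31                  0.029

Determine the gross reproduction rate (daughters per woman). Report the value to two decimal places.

Sum of female ASFRs = 0.064 + 0.057 + 0.058 + 0.042 + 0.038 + 0.029 = 0.288
GRR = 0.288

0.29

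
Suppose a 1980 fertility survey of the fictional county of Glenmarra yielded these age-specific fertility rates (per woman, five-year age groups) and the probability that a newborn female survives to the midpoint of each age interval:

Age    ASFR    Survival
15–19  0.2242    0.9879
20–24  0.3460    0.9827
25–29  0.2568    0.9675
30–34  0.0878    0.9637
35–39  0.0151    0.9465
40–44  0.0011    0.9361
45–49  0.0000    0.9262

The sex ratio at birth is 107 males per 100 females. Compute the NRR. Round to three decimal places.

2.198

Proportion female at birth = 100 / (100 + 107) = 0.48309.
Weighting each age-specific rate by interval width and survival:
  15–19: 5 × 0.2242 × 0.9879 = 1.10744
  20–24: 5 × 0.3460 × 0.9827 = 1.70007
  25–29: 5 × 0.2568 × 0.9675 = 1.24227
  30–34: 5 × 0.0878 × 0.9637 = 0.42306
  35–39: 5 × 0.0151 × 0.9465 = 0.07146
  40–44: 5 × 0.0011 × 0.9361 = 0.00515
  45–49: 5 × 0.0000 × 0.9262 = 0.00000
Sum = 4.54945
NRR = 0.48309 × 4.54945 = 2.19779
NRR > 1, so each generation more than replaces itself.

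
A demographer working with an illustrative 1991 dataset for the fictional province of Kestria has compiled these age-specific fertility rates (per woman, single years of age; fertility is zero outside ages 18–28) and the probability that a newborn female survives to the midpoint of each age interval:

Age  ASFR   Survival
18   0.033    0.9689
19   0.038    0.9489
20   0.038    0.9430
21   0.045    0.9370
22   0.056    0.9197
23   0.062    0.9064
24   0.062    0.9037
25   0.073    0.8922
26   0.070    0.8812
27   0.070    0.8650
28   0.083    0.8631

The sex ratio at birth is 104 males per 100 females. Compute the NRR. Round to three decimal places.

0.279

Proportion female at birth = 100 / (100 + 104) = 0.49020.
Weighting each age-specific rate by interval width and survival:
  18: 1 × 0.033 × 0.9689 = 0.03197
  19: 1 × 0.038 × 0.9489 = 0.03606
  20: 1 × 0.038 × 0.9430 = 0.03583
  21: 1 × 0.045 × 0.9370 = 0.04217
  22: 1 × 0.056 × 0.9197 = 0.05150
  23: 1 × 0.062 × 0.9064 = 0.05620
  24: 1 × 0.062 × 0.9037 = 0.05603
  25: 1 × 0.073 × 0.8922 = 0.06513
  26: 1 × 0.070 × 0.8812 = 0.06168
  27: 1 × 0.070 × 0.8650 = 0.06055
  28: 1 × 0.083 × 0.8631 = 0.07164
Sum = 0.56876
NRR = 0.49020 × 0.56876 = 0.27881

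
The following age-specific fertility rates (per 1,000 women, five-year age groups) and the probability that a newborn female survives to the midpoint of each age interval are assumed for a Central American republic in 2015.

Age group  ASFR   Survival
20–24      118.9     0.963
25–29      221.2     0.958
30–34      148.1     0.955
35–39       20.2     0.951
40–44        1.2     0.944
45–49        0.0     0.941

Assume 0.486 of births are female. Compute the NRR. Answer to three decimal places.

Proportion female at birth = 0.486.
Survival-weighted fertility by age (5·fₓ·Sₓ):
  20–24: 5 × 118.9/1000 × 0.963 = 0.57250
  25–29: 5 × 221.2/1000 × 0.958 = 1.05955
  30–34: 5 × 148.1/1000 × 0.955 = 0.70718
  35–39: 5 × 20.2/1000 × 0.951 = 0.09605
  40–44: 5 × 1.2/1000 × 0.944 = 0.00566
  45–49: 5 × 0.0/1000 × 0.941 = 0.00000
Sum = 2.44094
NRR = 0.486 × 2.44094 = 1.18630

1.186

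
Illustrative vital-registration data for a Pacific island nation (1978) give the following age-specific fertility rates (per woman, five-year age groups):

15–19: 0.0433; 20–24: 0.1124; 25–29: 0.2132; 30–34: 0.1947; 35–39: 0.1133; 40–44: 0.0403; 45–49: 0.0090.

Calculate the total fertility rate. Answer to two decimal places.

Sum of ASFRs = 0.0433 + 0.1124 + 0.2132 + 0.1947 + 0.1133 + 0.0403 + 0.0090 = 0.7262
TFR = 5 × 0.7262 = 3.631

3.63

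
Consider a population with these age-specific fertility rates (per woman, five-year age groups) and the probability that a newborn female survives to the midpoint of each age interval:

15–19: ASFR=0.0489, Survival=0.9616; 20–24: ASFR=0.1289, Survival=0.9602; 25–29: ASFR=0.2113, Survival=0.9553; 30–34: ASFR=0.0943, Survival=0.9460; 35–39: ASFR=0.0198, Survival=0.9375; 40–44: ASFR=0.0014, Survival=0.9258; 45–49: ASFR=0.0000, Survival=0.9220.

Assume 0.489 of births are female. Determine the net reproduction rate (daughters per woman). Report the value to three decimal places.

1.178

Proportion female at birth = 0.489.
Survival-weighted fertility by age (5·fₓ·Sₓ):
  15–19: 5 × 0.0489 × 0.9616 = 0.23511
  20–24: 5 × 0.1289 × 0.9602 = 0.61885
  25–29: 5 × 0.2113 × 0.9553 = 1.00927
  30–34: 5 × 0.0943 × 0.9460 = 0.44604
  35–39: 5 × 0.0198 × 0.9375 = 0.09281
  40–44: 5 × 0.0014 × 0.9258 = 0.00648
  45–49: 5 × 0.0000 × 0.9220 = 0.00000
Sum = 2.40856
NRR = 0.489 × 2.40856 = 1.17779
With NRR above 1 the population is above replacement fertility.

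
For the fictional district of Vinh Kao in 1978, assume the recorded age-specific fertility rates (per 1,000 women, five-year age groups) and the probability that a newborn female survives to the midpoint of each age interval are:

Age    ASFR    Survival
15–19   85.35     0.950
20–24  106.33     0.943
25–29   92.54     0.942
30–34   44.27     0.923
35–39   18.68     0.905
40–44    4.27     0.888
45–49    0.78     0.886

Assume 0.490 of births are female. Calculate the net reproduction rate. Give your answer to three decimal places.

Proportion female at birth = 0.490.
Per-age-group product (5 × ASFR × survival probability):
  15–19: 5 × 85.35/1000 × 0.950 = 0.40541
  20–24: 5 × 106.33/1000 × 0.943 = 0.50135
  25–29: 5 × 92.54/1000 × 0.942 = 0.43586
  30–34: 5 × 44.27/1000 × 0.923 = 0.20431
  35–39: 5 × 18.68/1000 × 0.905 = 0.08453
  40–44: 5 × 4.27/1000 × 0.888 = 0.01896
  45–49: 5 × 0.78/1000 × 0.886 = 0.00346
Sum = 1.65388
NRR = 0.490 × 1.65388 = 0.81040

0.810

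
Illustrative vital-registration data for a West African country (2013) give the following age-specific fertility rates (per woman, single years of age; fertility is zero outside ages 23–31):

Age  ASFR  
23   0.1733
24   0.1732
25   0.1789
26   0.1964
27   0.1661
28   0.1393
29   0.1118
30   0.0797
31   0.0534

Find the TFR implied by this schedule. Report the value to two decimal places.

Sum of ASFRs = 0.1733 + 0.1732 + 0.1789 + 0.1964 + 0.1661 + 0.1393 + 0.1118 + 0.0797 + 0.0534 = 1.2721
TFR = 1.2721

1.27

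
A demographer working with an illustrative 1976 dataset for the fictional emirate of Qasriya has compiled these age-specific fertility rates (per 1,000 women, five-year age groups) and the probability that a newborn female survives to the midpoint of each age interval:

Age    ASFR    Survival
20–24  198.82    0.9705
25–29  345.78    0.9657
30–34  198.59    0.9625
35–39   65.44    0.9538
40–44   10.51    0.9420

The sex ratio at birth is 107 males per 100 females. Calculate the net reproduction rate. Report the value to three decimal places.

Proportion female at birth = 100 / (100 + 107) = 0.48309.
Weighting each age-specific rate by interval width and survival:
  20–24: 5 × 198.82/1000 × 0.9705 = 0.96477
  25–29: 5 × 345.78/1000 × 0.9657 = 1.66960
  30–34: 5 × 198.59/1000 × 0.9625 = 0.95571
  35–39: 5 × 65.44/1000 × 0.9538 = 0.31208
  40–44: 5 × 10.51/1000 × 0.9420 = 0.04950
Sum = 3.95166
NRR = 0.48309 × 3.95166 = 1.90901
An NRR exceeding 1 indicates intrinsic growth under these rates.

1.909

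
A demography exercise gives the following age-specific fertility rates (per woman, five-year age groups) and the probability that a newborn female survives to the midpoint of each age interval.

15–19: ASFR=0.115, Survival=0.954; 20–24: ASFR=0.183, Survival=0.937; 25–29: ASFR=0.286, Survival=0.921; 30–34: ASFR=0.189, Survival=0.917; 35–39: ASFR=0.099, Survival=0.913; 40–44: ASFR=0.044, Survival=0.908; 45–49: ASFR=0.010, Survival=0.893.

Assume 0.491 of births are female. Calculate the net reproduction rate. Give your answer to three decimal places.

2.104

Proportion female at birth = 0.491.
Weighting each age-specific rate by interval width and survival:
  15–19: 5 × 0.115 × 0.954 = 0.54855
  20–24: 5 × 0.183 × 0.937 = 0.85736
  25–29: 5 × 0.286 × 0.921 = 1.31703
  30–34: 5 × 0.189 × 0.917 = 0.86657
  35–39: 5 × 0.099 × 0.913 = 0.45194
  40–44: 5 × 0.044 × 0.908 = 0.19976
  45–49: 5 × 0.010 × 0.893 = 0.04465
Sum = 4.28586
NRR = 0.491 × 4.28586 = 2.10436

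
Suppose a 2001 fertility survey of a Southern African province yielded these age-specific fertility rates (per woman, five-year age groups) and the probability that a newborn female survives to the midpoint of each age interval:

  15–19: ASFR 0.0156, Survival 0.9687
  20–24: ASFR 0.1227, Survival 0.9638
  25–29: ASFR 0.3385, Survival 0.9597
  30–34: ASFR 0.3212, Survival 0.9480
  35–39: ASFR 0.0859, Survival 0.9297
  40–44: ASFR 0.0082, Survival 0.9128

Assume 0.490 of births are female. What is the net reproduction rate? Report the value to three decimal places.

Proportion female at birth = 0.490.
Weighting each age-specific rate by interval width and survival:
  15–19: 5 × 0.0156 × 0.9687 = 0.07556
  20–24: 5 × 0.1227 × 0.9638 = 0.59129
  25–29: 5 × 0.3385 × 0.9597 = 1.62429
  30–34: 5 × 0.3212 × 0.9480 = 1.52249
  35–39: 5 × 0.0859 × 0.9297 = 0.39931
  40–44: 5 × 0.0082 × 0.9128 = 0.03742
Sum = 4.25036
NRR = 0.490 × 4.25036 = 2.08268
With NRR above 1 the population is above replacement fertility.

2.083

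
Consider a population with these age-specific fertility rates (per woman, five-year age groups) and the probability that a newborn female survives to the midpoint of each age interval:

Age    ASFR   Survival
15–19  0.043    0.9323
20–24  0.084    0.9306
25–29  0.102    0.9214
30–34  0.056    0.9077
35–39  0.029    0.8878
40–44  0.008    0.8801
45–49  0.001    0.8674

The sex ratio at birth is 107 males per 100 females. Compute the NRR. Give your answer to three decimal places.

0.717

Proportion female at birth = 100 / (100 + 107) = 0.48309.
Per-age-group product (5 × ASFR × survival probability):
  15–19: 5 × 0.043 × 0.9323 = 0.20044
  20–24: 5 × 0.084 × 0.9306 = 0.39085
  25–29: 5 × 0.102 × 0.9214 = 0.46991
  30–34: 5 × 0.056 × 0.9077 = 0.25416
  35–39: 5 × 0.029 × 0.8878 = 0.12873
  40–44: 5 × 0.008 × 0.8801 = 0.03520
  45–49: 5 × 0.001 × 0.8674 = 0.00434
Sum = 1.48363
NRR = 0.48309 × 1.48363 = 0.71673
An NRR under 1 implies long-run decline under these rates.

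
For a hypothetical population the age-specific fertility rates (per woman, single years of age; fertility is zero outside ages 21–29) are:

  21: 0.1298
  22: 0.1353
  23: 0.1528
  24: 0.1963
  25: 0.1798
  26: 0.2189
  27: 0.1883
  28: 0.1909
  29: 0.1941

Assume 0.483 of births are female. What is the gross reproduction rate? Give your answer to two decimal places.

0.77

Proportion female at birth = 0.483.
Sum of ASFRs = 0.1298 + 0.1353 + 0.1528 + 0.1963 + 0.1798 + 0.2189 + 0.1883 + 0.1909 + 0.1941 = 1.5862
TFR = 1.5862
GRR = 0.483 × 1.5862 = 0.76613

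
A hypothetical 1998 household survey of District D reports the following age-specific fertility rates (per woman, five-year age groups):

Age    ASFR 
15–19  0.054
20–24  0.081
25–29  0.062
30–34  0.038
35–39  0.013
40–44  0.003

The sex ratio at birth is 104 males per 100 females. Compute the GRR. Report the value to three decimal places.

Proportion female at birth = 100 / (100 + 104) = 0.49020.
Sum of ASFRs = 0.054 + 0.081 + 0.062 + 0.038 + 0.013 + 0.003 = 0.251
TFR = 5 × 0.251 = 1.255
GRR = 0.49020 × 1.255 = 0.61520

0.615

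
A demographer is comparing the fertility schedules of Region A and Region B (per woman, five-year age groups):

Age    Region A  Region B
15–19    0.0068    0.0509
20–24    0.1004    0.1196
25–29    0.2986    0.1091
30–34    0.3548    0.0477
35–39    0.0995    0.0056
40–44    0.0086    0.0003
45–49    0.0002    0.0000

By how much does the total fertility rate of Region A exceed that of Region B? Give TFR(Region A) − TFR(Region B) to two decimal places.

2.68

Region A:
  Sum of ASFRs = 0.0068 + 0.1004 + 0.2986 + 0.3548 + 0.0995 + 0.0086 + 0.0002 = 0.8689
  TFR = 5 × 0.8689 = 4.3445
Region B:
  Sum of ASFRs = 0.0509 + 0.1196 + 0.1091 + 0.0477 + 0.0056 + 0.0003 + 0.0000 = 0.3332
  TFR = 5 × 0.3332 = 1.666
Difference = 4.3445 − 1.666 = 2.6785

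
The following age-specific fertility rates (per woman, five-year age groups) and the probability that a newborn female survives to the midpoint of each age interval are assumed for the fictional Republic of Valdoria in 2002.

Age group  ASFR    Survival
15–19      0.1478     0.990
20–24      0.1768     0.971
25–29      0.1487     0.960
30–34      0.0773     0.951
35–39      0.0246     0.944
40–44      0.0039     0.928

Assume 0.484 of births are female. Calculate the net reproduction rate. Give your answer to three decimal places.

1.358

Proportion female at birth = 0.484.
Weighting each age-specific rate by interval width and survival:
  15–19: 5 × 0.1478 × 0.990 = 0.73161
  20–24: 5 × 0.1768 × 0.971 = 0.85836
  25–29: 5 × 0.1487 × 0.960 = 0.71376
  30–34: 5 × 0.0773 × 0.951 = 0.36756
  35–39: 5 × 0.0246 × 0.944 = 0.11611
  40–44: 5 × 0.0039 × 0.928 = 0.01810
Sum = 2.80550
NRR = 0.484 × 2.80550 = 1.35786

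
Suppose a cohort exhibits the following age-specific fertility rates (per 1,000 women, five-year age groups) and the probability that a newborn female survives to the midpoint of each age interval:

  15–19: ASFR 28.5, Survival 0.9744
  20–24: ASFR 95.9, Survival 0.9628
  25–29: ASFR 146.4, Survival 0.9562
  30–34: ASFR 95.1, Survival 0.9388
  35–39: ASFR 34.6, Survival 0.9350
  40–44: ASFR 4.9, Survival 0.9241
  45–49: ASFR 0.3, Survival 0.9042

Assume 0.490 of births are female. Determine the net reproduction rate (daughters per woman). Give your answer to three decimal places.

0.947

Proportion female at birth = 0.490.
Survival-weighted fertility by age (5·fₓ·Sₓ):
  15–19: 5 × 28.5/1000 × 0.9744 = 0.13885
  20–24: 5 × 95.9/1000 × 0.9628 = 0.46166
  25–29: 5 × 146.4/1000 × 0.9562 = 0.69994
  30–34: 5 × 95.1/1000 × 0.9388 = 0.44640
  35–39: 5 × 34.6/1000 × 0.9350 = 0.16176
  40–44: 5 × 4.9/1000 × 0.9241 = 0.02264
  45–49: 5 × 0.3/1000 × 0.9042 = 0.00136
Sum = 1.93261
NRR = 0.490 × 1.93261 = 0.94698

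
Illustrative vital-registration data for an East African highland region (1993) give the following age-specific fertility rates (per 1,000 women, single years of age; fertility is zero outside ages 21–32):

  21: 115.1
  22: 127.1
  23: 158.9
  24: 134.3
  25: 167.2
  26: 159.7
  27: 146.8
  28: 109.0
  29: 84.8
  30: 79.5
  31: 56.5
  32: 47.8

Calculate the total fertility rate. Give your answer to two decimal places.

Sum of ASFRs = 115.1 + 127.1 + 158.9 + 134.3 + 167.2 + 159.7 + 146.8 + 109.0 + 84.8 + 79.5 + 56.5 + 47.8 = 1386.7
TFR = 1386.7 / 1000 = 1.3867

1.39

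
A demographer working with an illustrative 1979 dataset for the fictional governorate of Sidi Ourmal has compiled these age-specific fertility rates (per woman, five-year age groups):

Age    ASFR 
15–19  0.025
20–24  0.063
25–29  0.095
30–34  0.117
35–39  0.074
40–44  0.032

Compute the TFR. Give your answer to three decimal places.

2.030

Sum of ASFRs = 0.025 + 0.063 + 0.095 + 0.117 + 0.074 + 0.032 = 0.406
TFR = 5 × 0.406 = 2.03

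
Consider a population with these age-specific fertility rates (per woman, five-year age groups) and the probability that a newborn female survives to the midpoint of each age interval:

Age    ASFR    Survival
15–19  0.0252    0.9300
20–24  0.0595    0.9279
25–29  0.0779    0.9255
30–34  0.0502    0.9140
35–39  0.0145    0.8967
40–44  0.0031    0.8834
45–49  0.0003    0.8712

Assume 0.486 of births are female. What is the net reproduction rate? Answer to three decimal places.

Proportion female at birth = 0.486.
Each age group contributes 5 × ASFR × survival:
  15–19: 5 × 0.0252 × 0.9300 = 0.11718
  20–24: 5 × 0.0595 × 0.9279 = 0.27605
  25–29: 5 × 0.0779 × 0.9255 = 0.36048
  30–34: 5 × 0.0502 × 0.9140 = 0.22941
  35–39: 5 × 0.0145 × 0.8967 = 0.06501
  40–44: 5 × 0.0031 × 0.8834 = 0.01369
  45–49: 5 × 0.0003 × 0.8712 = 0.00131
Sum = 1.06313
NRR = 0.486 × 1.06313 = 0.51668

0.517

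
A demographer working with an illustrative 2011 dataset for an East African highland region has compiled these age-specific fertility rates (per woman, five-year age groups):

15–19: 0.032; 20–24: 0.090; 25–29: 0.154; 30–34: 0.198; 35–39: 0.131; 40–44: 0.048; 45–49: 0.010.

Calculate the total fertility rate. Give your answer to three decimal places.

Sum of ASFRs = 0.032 + 0.090 + 0.154 + 0.198 + 0.131 + 0.048 + 0.010 = 0.663
TFR = 5 × 0.663 = 3.315

3.315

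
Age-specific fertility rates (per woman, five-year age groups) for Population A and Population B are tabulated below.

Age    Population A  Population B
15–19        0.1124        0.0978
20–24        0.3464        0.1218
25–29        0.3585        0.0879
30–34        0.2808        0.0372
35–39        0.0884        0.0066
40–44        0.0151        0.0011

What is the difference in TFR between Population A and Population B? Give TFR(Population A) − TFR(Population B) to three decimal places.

4.246

Population A:
  Sum of ASFRs = 0.1124 + 0.3464 + 0.3585 + 0.2808 + 0.0884 + 0.0151 = 1.2016
  TFR = 5 × 1.2016 = 6.008
Population B:
  Sum of ASFRs = 0.0978 + 0.1218 + 0.0879 + 0.0372 + 0.0066 + 0.0011 = 0.3524
  TFR = 5 × 0.3524 = 1.762
Difference = 6.008 − 1.762 = 4.246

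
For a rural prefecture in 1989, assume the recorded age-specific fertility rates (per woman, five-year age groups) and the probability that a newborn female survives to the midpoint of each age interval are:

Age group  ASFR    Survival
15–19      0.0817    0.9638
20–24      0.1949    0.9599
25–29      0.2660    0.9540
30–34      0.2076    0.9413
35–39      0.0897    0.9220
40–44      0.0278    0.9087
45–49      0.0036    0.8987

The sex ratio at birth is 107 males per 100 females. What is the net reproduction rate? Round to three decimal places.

1.996

Proportion female at birth = 100 / (100 + 107) = 0.48309.
Survival-weighted fertility by age (5·fₓ·Sₓ):
  15–19: 5 × 0.0817 × 0.9638 = 0.39371
  20–24: 5 × 0.1949 × 0.9599 = 0.93542
  25–29: 5 × 0.2660 × 0.9540 = 1.26882
  30–34: 5 × 0.2076 × 0.9413 = 0.97707
  35–39: 5 × 0.0897 × 0.9220 = 0.41352
  40–44: 5 × 0.0278 × 0.9087 = 0.12631
  45–49: 5 × 0.0036 × 0.8987 = 0.01618
Sum = 4.13103
NRR = 0.48309 × 4.13103 = 1.99566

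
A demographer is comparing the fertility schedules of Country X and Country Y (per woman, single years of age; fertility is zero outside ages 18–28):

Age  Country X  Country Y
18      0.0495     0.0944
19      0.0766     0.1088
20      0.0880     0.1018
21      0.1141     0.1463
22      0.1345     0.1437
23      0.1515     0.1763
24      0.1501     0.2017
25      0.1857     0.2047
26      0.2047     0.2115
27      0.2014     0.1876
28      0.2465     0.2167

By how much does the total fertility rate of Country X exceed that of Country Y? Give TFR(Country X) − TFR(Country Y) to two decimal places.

Country X:
  Sum of ASFRs = 0.0495 + 0.0766 + 0.0880 + 0.1141 + 0.1345 + 0.1515 + 0.1501 + 0.1857 + 0.2047 + 0.2014 + 0.2465 = 1.6026
  TFR = 1.6026
Country Y:
  Sum of ASFRs = 0.0944 + 0.1088 + 0.1018 + 0.1463 + 0.1437 + 0.1763 + 0.2017 + 0.2047 + 0.2115 + 0.1876 + 0.2167 = 1.7935
  TFR = 1.7935
Difference = 1.6026 − 1.7935 = -0.1909

-0.19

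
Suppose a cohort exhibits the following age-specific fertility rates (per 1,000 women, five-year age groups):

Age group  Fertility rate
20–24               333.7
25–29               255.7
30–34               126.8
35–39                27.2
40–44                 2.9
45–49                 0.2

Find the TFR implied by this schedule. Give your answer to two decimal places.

Sum of ASFRs = 333.7 + 255.7 + 126.8 + 27.2 + 2.9 + 0.2 = 746.5
TFR = 5 × 746.5 / 1000 = 3.7325

3.73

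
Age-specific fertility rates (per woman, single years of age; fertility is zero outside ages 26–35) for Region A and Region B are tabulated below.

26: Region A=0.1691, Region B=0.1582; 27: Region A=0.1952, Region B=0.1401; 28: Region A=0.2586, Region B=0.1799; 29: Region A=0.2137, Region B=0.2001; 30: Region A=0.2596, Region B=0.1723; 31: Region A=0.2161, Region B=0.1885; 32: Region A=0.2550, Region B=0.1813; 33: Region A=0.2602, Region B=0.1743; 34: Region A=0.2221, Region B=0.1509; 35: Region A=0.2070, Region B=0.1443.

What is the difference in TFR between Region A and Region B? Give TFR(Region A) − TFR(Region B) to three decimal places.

Region A:
  Sum of ASFRs = 0.1691 + 0.1952 + 0.2586 + 0.2137 + 0.2596 + 0.2161 + 0.2550 + 0.2602 + 0.2221 + 0.2070 = 2.2566
  TFR = 2.2566
Region B:
  Sum of ASFRs = 0.1582 + 0.1401 + 0.1799 + 0.2001 + 0.1723 + 0.1885 + 0.1813 + 0.1743 + 0.1509 + 0.1443 = 1.6899
  TFR = 1.6899
Difference = 2.2566 − 1.6899 = 0.5667

0.567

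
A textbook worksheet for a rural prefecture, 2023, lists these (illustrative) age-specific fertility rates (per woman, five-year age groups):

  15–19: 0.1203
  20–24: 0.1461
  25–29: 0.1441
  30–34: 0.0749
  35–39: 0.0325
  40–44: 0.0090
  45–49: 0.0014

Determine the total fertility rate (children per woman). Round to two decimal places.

Sum of ASFRs = 0.1203 + 0.1461 + 0.1441 + 0.0749 + 0.0325 + 0.0090 + 0.0014 = 0.5283
TFR = 5 × 0.5283 = 2.6415

2.64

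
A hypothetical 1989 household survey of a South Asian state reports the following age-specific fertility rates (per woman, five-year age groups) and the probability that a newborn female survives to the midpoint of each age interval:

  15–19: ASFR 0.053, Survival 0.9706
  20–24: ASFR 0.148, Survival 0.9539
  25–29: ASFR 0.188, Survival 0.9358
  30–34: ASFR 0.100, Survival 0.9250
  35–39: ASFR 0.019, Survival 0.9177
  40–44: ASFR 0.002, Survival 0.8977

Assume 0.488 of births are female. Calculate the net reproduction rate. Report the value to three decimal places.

1.172

Proportion female at birth = 0.488.
Survival-weighted fertility by age (5·fₓ·Sₓ):
  15–19: 5 × 0.053 × 0.9706 = 0.25721
  20–24: 5 × 0.148 × 0.9539 = 0.70589
  25–29: 5 × 0.188 × 0.9358 = 0.87965
  30–34: 5 × 0.100 × 0.9250 = 0.46250
  35–39: 5 × 0.019 × 0.9177 = 0.08718
  40–44: 5 × 0.002 × 0.8977 = 0.00898
Sum = 2.40141
NRR = 0.488 × 2.40141 = 1.17189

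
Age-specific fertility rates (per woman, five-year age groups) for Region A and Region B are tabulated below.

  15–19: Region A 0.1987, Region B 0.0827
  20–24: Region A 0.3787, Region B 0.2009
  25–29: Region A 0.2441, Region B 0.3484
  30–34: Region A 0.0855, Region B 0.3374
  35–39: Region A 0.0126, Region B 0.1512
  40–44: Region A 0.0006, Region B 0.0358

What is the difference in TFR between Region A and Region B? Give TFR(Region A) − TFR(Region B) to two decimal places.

-1.18

Region A:
  Sum of ASFRs = 0.1987 + 0.3787 + 0.2441 + 0.0855 + 0.0126 + 0.0006 = 0.9202
  TFR = 5 × 0.9202 = 4.601
Region B:
  Sum of ASFRs = 0.0827 + 0.2009 + 0.3484 + 0.3374 + 0.1512 + 0.0358 = 1.1564
  TFR = 5 × 1.1564 = 5.782
Difference = 4.601 − 5.782 = -1.181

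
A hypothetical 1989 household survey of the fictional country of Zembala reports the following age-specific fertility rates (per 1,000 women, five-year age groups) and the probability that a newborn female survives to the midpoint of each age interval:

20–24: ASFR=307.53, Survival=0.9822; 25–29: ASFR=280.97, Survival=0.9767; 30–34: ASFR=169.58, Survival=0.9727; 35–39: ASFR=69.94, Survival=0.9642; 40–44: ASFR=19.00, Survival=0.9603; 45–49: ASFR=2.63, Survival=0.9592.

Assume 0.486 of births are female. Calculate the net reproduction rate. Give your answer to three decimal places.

2.016

Proportion female at birth = 0.486.
Per-age-group product (5 × ASFR × survival probability):
  20–24: 5 × 307.53/1000 × 0.9822 = 1.51028
  25–29: 5 × 280.97/1000 × 0.9767 = 1.37212
  30–34: 5 × 169.58/1000 × 0.9727 = 0.82475
  35–39: 5 × 69.94/1000 × 0.9642 = 0.33718
  40–44: 5 × 19.00/1000 × 0.9603 = 0.09123
  45–49: 5 × 2.63/1000 × 0.9592 = 0.01261
Sum = 4.14817
NRR = 0.486 × 4.14817 = 2.01601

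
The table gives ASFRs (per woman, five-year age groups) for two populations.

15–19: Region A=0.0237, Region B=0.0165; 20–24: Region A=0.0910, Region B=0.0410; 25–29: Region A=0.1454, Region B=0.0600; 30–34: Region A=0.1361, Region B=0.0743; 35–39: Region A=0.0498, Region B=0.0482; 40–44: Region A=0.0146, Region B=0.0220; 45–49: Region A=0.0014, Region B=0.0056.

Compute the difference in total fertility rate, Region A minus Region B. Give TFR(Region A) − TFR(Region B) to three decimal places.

Region A:
  Sum of ASFRs = 0.0237 + 0.0910 + 0.1454 + 0.1361 + 0.0498 + 0.0146 + 0.0014 = 0.4620
  TFR = 5 × 0.4620 = 2.31
Region B:
  Sum of ASFRs = 0.0165 + 0.0410 + 0.0600 + 0.0743 + 0.0482 + 0.0220 + 0.0056 = 0.2676
  TFR = 5 × 0.2676 = 1.338
Difference = 2.31 − 1.338 = 0.972

0.972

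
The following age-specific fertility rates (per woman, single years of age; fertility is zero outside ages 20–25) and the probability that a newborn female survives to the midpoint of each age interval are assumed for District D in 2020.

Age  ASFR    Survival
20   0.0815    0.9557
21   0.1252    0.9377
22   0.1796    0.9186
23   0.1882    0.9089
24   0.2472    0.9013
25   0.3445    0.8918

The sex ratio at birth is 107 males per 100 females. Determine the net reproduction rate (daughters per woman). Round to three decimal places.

Proportion female at birth = 100 / (100 + 107) = 0.48309.
Per-age-group product (1 × ASFR × survival probability):
  20: 1 × 0.0815 × 0.9557 = 0.07789
  21: 1 × 0.1252 × 0.9377 = 0.11740
  22: 1 × 0.1796 × 0.9186 = 0.16498
  23: 1 × 0.1882 × 0.9089 = 0.17105
  24: 1 × 0.2472 × 0.9013 = 0.22280
  25: 1 × 0.3445 × 0.8918 = 0.30723
Sum = 1.06135
NRR = 0.48309 × 1.06135 = 0.51273
NRR < 1, so the cohort does not fully replace itself.

0.513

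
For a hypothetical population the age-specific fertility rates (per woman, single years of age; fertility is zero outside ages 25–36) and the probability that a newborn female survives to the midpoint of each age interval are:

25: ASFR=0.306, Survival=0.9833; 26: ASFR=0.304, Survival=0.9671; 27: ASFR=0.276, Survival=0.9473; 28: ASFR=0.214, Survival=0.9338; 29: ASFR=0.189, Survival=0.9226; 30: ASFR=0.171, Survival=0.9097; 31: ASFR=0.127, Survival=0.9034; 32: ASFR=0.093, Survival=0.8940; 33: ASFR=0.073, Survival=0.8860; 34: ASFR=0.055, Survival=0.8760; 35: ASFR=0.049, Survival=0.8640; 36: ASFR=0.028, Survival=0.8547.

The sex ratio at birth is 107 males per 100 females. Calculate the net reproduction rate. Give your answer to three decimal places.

0.852

Proportion female at birth = 100 / (100 + 107) = 0.48309.
Each age group contributes 1 × ASFR × survival:
  25: 1 × 0.306 × 0.9833 = 0.30089
  26: 1 × 0.304 × 0.9671 = 0.29400
  27: 1 × 0.276 × 0.9473 = 0.26145
  28: 1 × 0.214 × 0.9338 = 0.19983
  29: 1 × 0.189 × 0.9226 = 0.17437
  30: 1 × 0.171 × 0.9097 = 0.15556
  31: 1 × 0.127 × 0.9034 = 0.11473
  32: 1 × 0.093 × 0.8940 = 0.08314
  33: 1 × 0.073 × 0.8860 = 0.06468
  34: 1 × 0.055 × 0.8760 = 0.04818
  35: 1 × 0.049 × 0.8640 = 0.04234
  36: 1 × 0.028 × 0.8547 = 0.02393
Sum = 1.76310
NRR = 0.48309 × 1.76310 = 0.85174
With NRR below 1 the population is below replacement fertility.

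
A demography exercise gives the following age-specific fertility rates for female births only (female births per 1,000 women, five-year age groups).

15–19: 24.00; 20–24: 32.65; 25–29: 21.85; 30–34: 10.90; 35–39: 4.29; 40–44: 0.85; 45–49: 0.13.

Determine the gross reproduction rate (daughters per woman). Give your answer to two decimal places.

0.47

Sum of female ASFRs = 24.00 + 32.65 + 21.85 + 10.90 + 4.29 + 0.85 + 0.13 = 94.67
GRR = 5 × 94.67 / 1000 = 0.47335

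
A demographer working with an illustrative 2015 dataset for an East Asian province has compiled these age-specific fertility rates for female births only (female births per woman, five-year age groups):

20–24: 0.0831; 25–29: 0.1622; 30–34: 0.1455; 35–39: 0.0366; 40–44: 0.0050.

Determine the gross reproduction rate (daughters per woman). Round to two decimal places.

2.16

Sum of female ASFRs = 0.0831 + 0.1622 + 0.1455 + 0.0366 + 0.0050 = 0.4324
GRR = 5 × 0.4324 = 2.162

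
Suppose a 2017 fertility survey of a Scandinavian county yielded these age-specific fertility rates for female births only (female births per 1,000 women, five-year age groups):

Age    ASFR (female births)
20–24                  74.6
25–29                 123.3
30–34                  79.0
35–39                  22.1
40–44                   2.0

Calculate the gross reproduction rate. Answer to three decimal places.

Sum of female ASFRs = 74.6 + 123.3 + 79.0 + 22.1 + 2.0 = 301.0
GRR = 5 × 301.0 / 1000 = 1.505

1.505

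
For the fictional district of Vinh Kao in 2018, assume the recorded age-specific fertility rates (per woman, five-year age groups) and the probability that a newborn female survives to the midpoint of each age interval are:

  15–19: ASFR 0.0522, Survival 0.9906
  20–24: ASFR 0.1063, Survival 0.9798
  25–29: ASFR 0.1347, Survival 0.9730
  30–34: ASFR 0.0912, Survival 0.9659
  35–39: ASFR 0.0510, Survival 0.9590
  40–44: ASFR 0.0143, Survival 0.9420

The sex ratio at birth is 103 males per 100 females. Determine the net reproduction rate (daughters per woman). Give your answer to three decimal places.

1.077

Proportion female at birth = 100 / (100 + 103) = 0.49261.
Weighting each age-specific rate by interval width and survival:
  15–19: 5 × 0.0522 × 0.9906 = 0.25855
  20–24: 5 × 0.1063 × 0.9798 = 0.52076
  25–29: 5 × 0.1347 × 0.9730 = 0.65532
  30–34: 5 × 0.0912 × 0.9659 = 0.44045
  35–39: 5 × 0.0510 × 0.9590 = 0.24455
  40–44: 5 × 0.0143 × 0.9420 = 0.06735
Sum = 2.18698
NRR = 0.49261 × 2.18698 = 1.07733
An NRR exceeding 1 indicates intrinsic growth under these rates.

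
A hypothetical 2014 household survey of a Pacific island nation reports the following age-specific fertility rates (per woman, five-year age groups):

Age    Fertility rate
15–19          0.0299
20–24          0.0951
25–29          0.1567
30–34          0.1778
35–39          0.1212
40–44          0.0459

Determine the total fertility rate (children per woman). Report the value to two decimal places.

Sum of ASFRs = 0.0299 + 0.0951 + 0.1567 + 0.1778 + 0.1212 + 0.0459 = 0.6266
TFR = 5 × 0.6266 = 3.133

3.13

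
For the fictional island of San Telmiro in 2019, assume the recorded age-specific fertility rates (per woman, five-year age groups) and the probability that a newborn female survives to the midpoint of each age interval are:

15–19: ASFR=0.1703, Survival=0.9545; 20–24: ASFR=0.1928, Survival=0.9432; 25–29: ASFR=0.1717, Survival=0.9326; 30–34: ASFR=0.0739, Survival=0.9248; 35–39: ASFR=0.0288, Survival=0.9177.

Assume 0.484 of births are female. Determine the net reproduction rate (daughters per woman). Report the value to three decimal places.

1.450

Proportion female at birth = 0.484.
Per-age-group product (5 × ASFR × survival probability):
  15–19: 5 × 0.1703 × 0.9545 = 0.81276
  20–24: 5 × 0.1928 × 0.9432 = 0.90924
  25–29: 5 × 0.1717 × 0.9326 = 0.80064
  30–34: 5 × 0.0739 × 0.9248 = 0.34171
  35–39: 5 × 0.0288 × 0.9177 = 0.13215
Sum = 2.99650
NRR = 0.484 × 2.99650 = 1.45031
An NRR exceeding 1 indicates intrinsic growth under these rates.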